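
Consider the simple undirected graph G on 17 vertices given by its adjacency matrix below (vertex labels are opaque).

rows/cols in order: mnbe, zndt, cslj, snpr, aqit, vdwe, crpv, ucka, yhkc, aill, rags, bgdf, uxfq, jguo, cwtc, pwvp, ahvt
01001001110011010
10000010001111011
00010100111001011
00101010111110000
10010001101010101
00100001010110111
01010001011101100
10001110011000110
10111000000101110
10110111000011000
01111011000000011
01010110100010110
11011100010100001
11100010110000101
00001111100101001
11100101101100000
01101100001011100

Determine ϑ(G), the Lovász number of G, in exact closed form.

Vertex crpv has 8 neighbors: zndt, snpr, ucka, aill, rags, bgdf, jguo, cwtc.
N(aqit) = {mnbe, snpr, ucka, yhkc, rags, uxfq, cwtc, ahvt}, |N(aqit)| = 8.
deg(pwvp) = 8; N(pwvp) = {mnbe, zndt, cslj, vdwe, ucka, yhkc, rags, bgdf}.
N(cslj) = {snpr, vdwe, yhkc, aill, rags, jguo, pwvp, ahvt}, |N(cslj)| = 8.
Regular of degree 8 on 17 vertices: Paley(17): SR with (k,λ,μ)=(8,3,4).
spec(A) ≈ [8.0, 1.561553, -2.561553] (distinct, 6 d.p.).
Lovász: ϑ = −17(-sqrt(17)/2 - 1/2)/(8+-(-sqrt(17)/2 - 1/2)) = sqrt(17).
Numerically 4.1231.

sqrt(17)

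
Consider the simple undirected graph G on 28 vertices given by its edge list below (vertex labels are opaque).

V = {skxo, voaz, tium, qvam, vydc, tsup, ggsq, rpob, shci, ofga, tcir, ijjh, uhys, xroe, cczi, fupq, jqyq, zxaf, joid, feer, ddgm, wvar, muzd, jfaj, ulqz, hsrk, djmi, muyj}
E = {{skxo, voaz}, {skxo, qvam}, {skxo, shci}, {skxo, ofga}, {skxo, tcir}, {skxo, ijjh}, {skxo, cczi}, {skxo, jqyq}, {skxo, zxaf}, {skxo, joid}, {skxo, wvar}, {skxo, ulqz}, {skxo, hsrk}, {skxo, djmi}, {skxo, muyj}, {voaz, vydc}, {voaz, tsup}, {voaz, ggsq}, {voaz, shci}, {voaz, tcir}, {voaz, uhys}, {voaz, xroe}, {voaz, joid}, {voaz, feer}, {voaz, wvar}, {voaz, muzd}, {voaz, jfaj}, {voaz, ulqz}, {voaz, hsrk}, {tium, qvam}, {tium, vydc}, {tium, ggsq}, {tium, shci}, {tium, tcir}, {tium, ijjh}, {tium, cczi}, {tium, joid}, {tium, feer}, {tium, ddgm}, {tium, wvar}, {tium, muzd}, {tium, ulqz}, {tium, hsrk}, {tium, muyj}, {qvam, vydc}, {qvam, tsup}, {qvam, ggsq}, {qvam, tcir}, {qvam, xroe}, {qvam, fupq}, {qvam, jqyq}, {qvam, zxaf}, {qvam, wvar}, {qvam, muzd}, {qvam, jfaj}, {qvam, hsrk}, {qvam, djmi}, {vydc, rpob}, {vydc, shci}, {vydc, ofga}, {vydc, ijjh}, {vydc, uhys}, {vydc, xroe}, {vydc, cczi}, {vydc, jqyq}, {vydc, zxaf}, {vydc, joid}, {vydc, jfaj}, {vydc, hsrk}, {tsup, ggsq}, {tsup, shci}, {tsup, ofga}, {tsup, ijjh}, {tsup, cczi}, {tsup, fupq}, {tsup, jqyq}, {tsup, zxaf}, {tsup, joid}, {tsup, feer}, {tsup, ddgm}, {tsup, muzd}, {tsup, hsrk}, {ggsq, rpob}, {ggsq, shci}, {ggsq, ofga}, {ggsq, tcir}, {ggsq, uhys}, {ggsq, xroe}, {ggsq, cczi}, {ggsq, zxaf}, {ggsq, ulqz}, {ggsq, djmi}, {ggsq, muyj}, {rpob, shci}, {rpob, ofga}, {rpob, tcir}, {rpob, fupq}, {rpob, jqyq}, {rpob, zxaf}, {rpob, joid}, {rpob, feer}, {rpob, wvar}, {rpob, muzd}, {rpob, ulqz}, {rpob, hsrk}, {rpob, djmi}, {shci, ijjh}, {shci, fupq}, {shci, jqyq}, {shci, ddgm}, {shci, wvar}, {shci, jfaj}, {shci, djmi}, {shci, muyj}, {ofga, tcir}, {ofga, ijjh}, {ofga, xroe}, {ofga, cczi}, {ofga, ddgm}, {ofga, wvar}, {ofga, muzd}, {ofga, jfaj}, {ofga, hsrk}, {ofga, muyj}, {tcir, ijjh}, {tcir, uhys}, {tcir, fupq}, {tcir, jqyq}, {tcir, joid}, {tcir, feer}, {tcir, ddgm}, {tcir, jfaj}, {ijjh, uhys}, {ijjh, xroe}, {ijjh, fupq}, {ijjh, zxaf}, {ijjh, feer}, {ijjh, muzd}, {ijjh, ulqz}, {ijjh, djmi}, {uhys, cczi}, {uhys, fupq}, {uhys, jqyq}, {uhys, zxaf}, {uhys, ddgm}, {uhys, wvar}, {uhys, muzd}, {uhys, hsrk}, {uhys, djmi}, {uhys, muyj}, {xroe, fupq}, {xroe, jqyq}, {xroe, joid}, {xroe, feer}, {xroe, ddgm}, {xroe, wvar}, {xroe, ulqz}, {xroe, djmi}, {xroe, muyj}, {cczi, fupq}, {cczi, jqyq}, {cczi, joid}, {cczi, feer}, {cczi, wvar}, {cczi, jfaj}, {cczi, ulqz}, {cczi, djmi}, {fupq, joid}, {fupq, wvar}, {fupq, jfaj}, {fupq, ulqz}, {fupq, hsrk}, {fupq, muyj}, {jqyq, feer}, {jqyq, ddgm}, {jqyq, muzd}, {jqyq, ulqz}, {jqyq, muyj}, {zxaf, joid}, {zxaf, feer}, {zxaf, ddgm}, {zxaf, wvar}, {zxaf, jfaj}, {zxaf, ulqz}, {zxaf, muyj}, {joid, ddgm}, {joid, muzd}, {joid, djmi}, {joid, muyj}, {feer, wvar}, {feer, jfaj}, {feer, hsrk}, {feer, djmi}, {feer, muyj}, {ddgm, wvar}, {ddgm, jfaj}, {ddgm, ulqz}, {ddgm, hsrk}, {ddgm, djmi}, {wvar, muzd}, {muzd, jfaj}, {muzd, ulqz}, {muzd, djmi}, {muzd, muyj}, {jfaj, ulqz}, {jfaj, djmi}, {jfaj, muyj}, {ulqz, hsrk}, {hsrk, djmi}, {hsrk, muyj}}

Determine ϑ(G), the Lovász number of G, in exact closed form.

N(feer) = {voaz, tium, tsup, rpob, tcir, ijjh, xroe, cczi, jqyq, zxaf, wvar, jfaj, hsrk, djmi, muyj}, |N(feer)| = 15.
Vertex jfaj has 15 neighbors: voaz, qvam, vydc, shci, ofga, tcir, cczi, fupq, zxaf, feer, ddgm, muzd, ulqz, djmi, muyj.
deg(tium) = 15; N(tium) = {qvam, vydc, ggsq, shci, tcir, ijjh, cczi, joid, feer, ddgm, wvar, muzd, ulqz, hsrk, muyj}.
deg(vydc) = 15; N(vydc) = {voaz, tium, qvam, rpob, shci, ofga, ijjh, uhys, xroe, cczi, jqyq, zxaf, joid, jfaj, hsrk}.
Regular of degree 15 on 28 vertices: Kneser K(8,2) on C(8,2)=28 vertices.
The 3 distinct eigenvalues: [15.0, 1.0, -5.0].
Lovász (edge-transitive): ϑ = −28·(-5)/((15)−(-5)) = 7.
ϑ(G) ≈ 7.000000.

7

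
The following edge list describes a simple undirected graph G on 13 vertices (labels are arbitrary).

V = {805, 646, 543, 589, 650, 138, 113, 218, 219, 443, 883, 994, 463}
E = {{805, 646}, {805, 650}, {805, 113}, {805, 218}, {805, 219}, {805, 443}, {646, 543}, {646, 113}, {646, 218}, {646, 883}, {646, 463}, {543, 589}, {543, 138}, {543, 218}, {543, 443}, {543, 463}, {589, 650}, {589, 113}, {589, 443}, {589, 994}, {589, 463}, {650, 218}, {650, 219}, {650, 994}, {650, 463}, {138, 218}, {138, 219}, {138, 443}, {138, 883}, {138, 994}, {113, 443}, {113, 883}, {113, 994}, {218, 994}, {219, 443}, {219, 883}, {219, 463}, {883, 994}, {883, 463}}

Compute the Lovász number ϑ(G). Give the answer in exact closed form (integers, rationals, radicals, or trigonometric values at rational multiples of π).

N(219) = {805, 650, 138, 443, 883, 463}, |N(219)| = 6.
N(805) = {646, 650, 113, 218, 219, 443}, |N(805)| = 6.
N(218) = {805, 646, 543, 650, 138, 994}, |N(218)| = 6.
deg(646) = 6; N(646) = {805, 543, 113, 218, 883, 463}.
Every vertex has degree 6 (N=13); Paley(13): SR with (k,λ,μ)=(6,2,3).
spec(A) ≈ [6.0, 1.3028, -2.3028] (distinct, 4 d.p.).
ϑ = −N·λ_min/(λ_max−λ_min) = −13·(-sqrt(13)/2 - 1/2)/(6−(-sqrt(13)/2 - 1/2)) = sqrt(13).
Numerically 3.60555128.

sqrt(13)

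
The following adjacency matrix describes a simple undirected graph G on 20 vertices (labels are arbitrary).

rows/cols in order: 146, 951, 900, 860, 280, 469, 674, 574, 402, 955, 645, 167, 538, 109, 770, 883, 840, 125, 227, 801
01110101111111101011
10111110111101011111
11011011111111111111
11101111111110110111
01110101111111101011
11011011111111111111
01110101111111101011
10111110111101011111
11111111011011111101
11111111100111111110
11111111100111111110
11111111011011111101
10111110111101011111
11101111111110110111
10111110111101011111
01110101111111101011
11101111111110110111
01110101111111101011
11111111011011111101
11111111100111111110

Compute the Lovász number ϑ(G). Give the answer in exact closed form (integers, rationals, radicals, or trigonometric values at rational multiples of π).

5

N(125) = {951, 900, 860, 469, 574, 402, 955, 645, 167, 538, 109, 770, 840, 227, 801}, |N(125)| = 15.
Vertex 770 has 16 neighbors: 146, 900, 860, 280, 469, 674, 402, 955, 645, 167, 109, 883, 840, 125, 227, 801.
Vertex 801 has 17 neighbors: 146, 951, 900, 860, 280, 469, 674, 574, 402, 167, 538, 109, 770, 883, 840, 125, 227.
deg(574) = 16; N(574) = {146, 900, 860, 280, 469, 674, 402, 955, 645, 167, 109, 883, 840, 125, 227, 801}.
K_{5,4,3,3,3,2} (perfect); ϑ(G) = α(G) = max{5,4,3,3,3,2} = 5.
ϑ(G) ≈ 5.0000000.
α=5, χ(Ḡ)=5; ϑ=5 lies between (collapsed).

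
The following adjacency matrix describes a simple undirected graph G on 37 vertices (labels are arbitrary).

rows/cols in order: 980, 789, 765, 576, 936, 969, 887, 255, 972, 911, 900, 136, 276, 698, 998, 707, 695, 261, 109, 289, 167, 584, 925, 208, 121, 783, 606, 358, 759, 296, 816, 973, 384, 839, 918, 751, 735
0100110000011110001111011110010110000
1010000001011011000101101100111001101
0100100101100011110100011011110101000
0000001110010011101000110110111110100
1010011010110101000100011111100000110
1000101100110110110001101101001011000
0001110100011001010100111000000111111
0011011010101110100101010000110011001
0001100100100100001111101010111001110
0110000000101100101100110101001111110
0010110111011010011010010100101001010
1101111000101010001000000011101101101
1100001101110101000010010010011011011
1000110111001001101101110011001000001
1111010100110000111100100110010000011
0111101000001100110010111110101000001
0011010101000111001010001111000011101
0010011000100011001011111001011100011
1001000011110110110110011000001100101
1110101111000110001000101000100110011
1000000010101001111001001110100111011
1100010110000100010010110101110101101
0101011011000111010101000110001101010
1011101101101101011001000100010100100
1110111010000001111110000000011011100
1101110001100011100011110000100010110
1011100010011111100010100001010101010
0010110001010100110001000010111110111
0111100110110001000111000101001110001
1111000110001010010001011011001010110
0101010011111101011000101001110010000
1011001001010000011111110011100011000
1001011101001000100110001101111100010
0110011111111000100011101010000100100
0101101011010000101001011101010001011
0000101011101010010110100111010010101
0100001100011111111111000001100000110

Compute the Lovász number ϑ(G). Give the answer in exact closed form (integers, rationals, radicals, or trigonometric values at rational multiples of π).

N(136) = {980, 789, 576, 936, 969, 887, 900, 276, 998, 109, 606, 358, 759, 816, 973, 839, 918, 735}, |N(136)| = 18.
deg(969) = 18; N(969) = {980, 936, 887, 255, 900, 136, 698, 998, 695, 261, 584, 925, 121, 783, 358, 816, 384, 839}.
deg(980) = 18; N(980) = {789, 936, 969, 136, 276, 698, 998, 109, 289, 167, 584, 208, 121, 783, 606, 296, 973, 384}.
Vertex 789 has 18 neighbors: 980, 765, 911, 136, 276, 998, 707, 289, 584, 925, 121, 783, 759, 296, 816, 839, 918, 735.
Every vertex has degree 18 (N=37); SR(37,18,8,9) — a Paley graph.
Distinct eigenvalues (to 3 d.p.): [18.0, 2.541, -3.541].
With N=37: ϑ(G) = 37·(-(-sqrt(37)/2 - 1/2))/(18−(-sqrt(37)/2 - 1/2)) = sqrt(37).
Numerically 6.0827625.

sqrt(37)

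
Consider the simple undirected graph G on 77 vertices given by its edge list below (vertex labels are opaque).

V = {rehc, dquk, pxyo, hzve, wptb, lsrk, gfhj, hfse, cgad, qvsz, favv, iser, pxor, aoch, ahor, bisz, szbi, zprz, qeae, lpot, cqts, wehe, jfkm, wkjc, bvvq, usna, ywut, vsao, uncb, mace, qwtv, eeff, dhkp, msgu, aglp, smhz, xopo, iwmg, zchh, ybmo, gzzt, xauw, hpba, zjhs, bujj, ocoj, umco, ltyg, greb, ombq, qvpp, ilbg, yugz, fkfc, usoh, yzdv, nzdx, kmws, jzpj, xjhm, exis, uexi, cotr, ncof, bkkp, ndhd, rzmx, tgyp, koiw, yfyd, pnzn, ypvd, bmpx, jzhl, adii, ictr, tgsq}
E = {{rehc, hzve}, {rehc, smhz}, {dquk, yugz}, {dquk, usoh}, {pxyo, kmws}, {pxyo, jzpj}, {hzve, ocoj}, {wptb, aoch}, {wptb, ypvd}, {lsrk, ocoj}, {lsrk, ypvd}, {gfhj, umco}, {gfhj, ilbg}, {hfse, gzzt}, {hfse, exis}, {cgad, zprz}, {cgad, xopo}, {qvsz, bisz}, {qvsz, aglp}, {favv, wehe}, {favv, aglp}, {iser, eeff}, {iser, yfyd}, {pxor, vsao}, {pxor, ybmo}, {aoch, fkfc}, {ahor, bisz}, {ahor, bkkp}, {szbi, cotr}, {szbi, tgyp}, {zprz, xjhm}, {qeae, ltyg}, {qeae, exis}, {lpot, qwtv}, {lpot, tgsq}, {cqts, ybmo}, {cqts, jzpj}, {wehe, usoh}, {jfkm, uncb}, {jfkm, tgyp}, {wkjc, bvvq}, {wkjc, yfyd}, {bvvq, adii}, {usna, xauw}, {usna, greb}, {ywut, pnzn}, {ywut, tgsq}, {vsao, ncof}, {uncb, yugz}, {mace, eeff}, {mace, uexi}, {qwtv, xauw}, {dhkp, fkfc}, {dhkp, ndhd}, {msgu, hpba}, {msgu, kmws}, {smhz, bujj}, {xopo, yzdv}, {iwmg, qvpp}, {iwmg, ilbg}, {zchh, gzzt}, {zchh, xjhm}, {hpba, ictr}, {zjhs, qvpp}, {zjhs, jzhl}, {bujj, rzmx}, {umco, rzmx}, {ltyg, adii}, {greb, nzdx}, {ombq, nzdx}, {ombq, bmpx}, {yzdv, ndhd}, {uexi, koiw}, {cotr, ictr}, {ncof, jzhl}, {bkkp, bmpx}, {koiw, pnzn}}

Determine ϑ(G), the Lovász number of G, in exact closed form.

77*cos(pi/77)/(cos(pi/77) + 1)

deg(ombq) = 2; N(ombq) = {nzdx, bmpx}.
deg(rehc) = 2; N(rehc) = {hzve, smhz}.
Vertex hpba has 2 neighbors: msgu, ictr.
N(qvsz) = {bisz, aglp}, |N(qvsz)| = 2.
2-regular, N=77; a single 77-cycle (edge-transitive).
A has 39 distinct eigenvalues ≈ [2.0, 1.9933, 1.9734, 1.9404, 1.8944, 1.8358, 1.765, 1.6825, 1.5888, 1.4845, 1.3703, 1.247, 1.1154, 0.9764, 0.8308, 0.6798, 0.5242, 0.3651, 0.2036, 0.0408, -0.1223, -0.2846, -0.445, -0.6025, -0.7559, -0.9043, -1.0467, -1.1822, -1.3097, -1.4286, -1.5379, -1.637, -1.7252, -1.8019, -1.8667, -1.919, -1.9585, -1.985, -1.9983].
−77·(-2*cos(pi/77)) / ((2)−(-2*cos(pi/77))) = 77*cos(pi/77)/(cos(pi/77) + 1) = ϑ(G).
Numerically 38.483973.
Sandwich: α(G)=38 ≤ ϑ(G)=77*cos(pi/77)/(cos(pi/77) + 1) ≤ χ(Ḡ)=39 (both strict).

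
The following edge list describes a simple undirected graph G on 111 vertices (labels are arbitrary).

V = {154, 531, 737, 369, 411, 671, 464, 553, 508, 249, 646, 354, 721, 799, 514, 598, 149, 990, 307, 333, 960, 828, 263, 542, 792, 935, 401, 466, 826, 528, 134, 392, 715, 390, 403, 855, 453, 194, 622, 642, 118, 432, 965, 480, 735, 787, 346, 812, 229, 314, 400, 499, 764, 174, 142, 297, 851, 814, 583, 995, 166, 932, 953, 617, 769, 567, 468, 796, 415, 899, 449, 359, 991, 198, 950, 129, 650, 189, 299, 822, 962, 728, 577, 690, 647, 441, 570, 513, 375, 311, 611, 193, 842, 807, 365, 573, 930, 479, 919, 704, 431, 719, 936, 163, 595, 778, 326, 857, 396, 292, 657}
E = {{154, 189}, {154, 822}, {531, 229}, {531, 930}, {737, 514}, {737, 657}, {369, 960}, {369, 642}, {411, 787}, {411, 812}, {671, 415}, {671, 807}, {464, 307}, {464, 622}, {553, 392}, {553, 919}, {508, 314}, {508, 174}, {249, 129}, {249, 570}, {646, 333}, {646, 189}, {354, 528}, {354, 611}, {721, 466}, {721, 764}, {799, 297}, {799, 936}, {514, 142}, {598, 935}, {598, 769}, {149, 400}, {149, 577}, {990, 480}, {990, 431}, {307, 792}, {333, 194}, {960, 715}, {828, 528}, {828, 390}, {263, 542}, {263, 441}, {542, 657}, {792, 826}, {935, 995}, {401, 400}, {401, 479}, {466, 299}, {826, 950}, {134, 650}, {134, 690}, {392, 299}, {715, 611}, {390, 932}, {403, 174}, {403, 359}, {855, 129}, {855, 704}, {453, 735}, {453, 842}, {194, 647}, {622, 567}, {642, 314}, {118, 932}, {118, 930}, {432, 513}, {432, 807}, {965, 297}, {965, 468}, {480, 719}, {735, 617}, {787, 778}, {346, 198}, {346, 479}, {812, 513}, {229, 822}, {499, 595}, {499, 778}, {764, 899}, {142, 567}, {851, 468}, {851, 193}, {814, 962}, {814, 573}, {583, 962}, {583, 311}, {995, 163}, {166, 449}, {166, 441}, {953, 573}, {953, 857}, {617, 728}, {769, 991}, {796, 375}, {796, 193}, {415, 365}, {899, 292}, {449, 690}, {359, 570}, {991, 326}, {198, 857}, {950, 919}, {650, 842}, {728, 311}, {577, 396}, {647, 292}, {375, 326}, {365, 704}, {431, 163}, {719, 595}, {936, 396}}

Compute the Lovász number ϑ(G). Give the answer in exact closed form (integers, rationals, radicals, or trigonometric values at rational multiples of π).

111*cos(pi/111)/(cos(pi/111) + 1)

N(311) = {583, 728}, |N(311)| = 2.
N(671) = {415, 807}, |N(671)| = 2.
N(307) = {464, 792}, |N(307)| = 2.
deg(166) = 2; N(166) = {449, 441}.
111-vertex 2-regular graph: connected 2-regular on 111 ⇒ C_{111}.
Distinct eigenvalues (to 4 d.p.): [2.0, 1.9968, 1.9872, 1.9712, 1.949, 1.9204, 1.8858, 1.845, 1.7984, 1.746, 1.688, 1.6247, 1.5561, 1.4825, 1.4042, 1.3213, 1.2343, 1.1433, 1.0486, 0.9506, 0.8495, 0.7457, 0.6395, 0.5313, 0.4214, 0.3101, 0.1978, 0.0849, -0.0283, -0.1414, -0.254, -0.3659, -0.4765, -0.5856, -0.6929, -0.7979, -0.9004, -1.0, -1.0964, -1.1893, -1.2783, -1.3633, -1.4439, -1.5199, -1.591, -1.657, -1.7177, -1.7729, -1.8225, -1.8661, -1.9039, -1.9355, -1.9609, -1.98, -1.9928, -1.9992].
λ_max=2, λ_min=-2*cos(pi/111); ϑ = −111·λ_min/(λ_max−λ_min) = 111*cos(pi/111)/(cos(pi/111) + 1).
ϑ(G) ≈ 55.48888.
Lovász sandwich 55 ≤ 111*cos(pi/111)/(cos(pi/111) + 1) ≤ 56: both strict.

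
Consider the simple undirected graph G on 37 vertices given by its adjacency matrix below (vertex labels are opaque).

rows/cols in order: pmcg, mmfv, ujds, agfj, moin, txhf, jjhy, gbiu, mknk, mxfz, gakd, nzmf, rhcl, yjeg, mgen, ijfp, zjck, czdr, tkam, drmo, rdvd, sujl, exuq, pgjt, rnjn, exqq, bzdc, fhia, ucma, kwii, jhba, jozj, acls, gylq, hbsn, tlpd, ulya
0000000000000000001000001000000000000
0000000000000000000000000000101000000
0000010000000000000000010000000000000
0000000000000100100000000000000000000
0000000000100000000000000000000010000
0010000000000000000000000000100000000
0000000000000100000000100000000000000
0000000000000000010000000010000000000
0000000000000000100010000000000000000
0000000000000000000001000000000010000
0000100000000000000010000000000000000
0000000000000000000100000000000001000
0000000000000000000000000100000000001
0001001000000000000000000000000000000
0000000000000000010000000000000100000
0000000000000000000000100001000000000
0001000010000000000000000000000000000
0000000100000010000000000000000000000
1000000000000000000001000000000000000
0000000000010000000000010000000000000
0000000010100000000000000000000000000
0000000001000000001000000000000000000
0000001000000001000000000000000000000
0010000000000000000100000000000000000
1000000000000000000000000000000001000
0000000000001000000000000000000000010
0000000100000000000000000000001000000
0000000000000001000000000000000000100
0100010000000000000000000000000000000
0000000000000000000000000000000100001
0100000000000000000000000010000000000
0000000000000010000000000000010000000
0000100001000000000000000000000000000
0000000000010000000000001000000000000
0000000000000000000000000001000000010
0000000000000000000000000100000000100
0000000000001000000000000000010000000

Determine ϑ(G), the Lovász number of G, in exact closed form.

37*cos(pi/37)/(cos(pi/37) + 1)

Vertex bzdc has 2 neighbors: gbiu, jhba.
Vertex ijfp has 2 neighbors: exuq, fhia.
Vertex jhba has 2 neighbors: mmfv, bzdc.
deg(jjhy) = 2; N(jjhy) = {yjeg, exuq}.
37-vertex 2-regular graph: the odd cycle C_{37}.
Distinct eigenvalues (to 4 d.p.): [2.0, 1.9712, 1.8858, 1.746, 1.5561, 1.3213, 1.0486, 0.7457, 0.4214, 0.0849, -0.254, -0.5856, -0.9004, -1.1893, -1.4439, -1.657, -1.8225, -1.9355, -1.9928].
−37·(-2*cos(pi/37)) / ((2)−(-2*cos(pi/37))) = 37*cos(pi/37)/(cos(pi/37) + 1) = ϑ(G).
= 18.46662… (decimal).
Check 18 ≤ 37*cos(pi/37)/(cos(pi/37) + 1) ≤ 19: both strict.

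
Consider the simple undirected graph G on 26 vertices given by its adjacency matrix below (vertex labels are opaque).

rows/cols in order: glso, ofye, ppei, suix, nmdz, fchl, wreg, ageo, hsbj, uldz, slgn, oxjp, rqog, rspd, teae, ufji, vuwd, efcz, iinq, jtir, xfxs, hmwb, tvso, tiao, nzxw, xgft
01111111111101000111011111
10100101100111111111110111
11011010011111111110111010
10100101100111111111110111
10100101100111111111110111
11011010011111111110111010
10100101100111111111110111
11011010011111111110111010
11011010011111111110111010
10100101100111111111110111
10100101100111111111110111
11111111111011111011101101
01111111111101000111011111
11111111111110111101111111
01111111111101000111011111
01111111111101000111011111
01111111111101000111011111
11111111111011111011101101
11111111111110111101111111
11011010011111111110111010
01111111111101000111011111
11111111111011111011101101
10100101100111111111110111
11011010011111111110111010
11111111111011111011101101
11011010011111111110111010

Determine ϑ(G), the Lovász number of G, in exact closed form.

deg(jtir) = 19; N(jtir) = {glso, ofye, suix, nmdz, wreg, uldz, slgn, oxjp, rqog, rspd, teae, ufji, vuwd, efcz, iinq, xfxs, hmwb, tvso, nzxw}.
Vertex uldz has 19 neighbors: glso, ppei, fchl, ageo, hsbj, oxjp, rqog, rspd, teae, ufji, vuwd, efcz, iinq, jtir, xfxs, hmwb, tiao, nzxw, xgft.
N(glso) = {ofye, ppei, suix, nmdz, fchl, wreg, ageo, hsbj, uldz, slgn, oxjp, rspd, efcz, iinq, jtir, hmwb, tvso, tiao, nzxw, xgft}, |N(glso)| = 20.
deg(iinq) = 24; N(iinq) = {glso, ofye, ppei, suix, nmdz, fchl, wreg, ageo, hsbj, uldz, slgn, oxjp, rqog, teae, ufji, vuwd, efcz, jtir, xfxs, hmwb, tvso, tiao, nzxw, xgft}.
K_{7,7,6,4,2} (perfect); ϑ(G) = α(G) = max{7,7,6,4,2} = 7.
Numerically 7.00000000.
Sandwich: α(G)=7 ≤ ϑ(G)=7 ≤ χ(Ḡ)=7 (collapsed).

7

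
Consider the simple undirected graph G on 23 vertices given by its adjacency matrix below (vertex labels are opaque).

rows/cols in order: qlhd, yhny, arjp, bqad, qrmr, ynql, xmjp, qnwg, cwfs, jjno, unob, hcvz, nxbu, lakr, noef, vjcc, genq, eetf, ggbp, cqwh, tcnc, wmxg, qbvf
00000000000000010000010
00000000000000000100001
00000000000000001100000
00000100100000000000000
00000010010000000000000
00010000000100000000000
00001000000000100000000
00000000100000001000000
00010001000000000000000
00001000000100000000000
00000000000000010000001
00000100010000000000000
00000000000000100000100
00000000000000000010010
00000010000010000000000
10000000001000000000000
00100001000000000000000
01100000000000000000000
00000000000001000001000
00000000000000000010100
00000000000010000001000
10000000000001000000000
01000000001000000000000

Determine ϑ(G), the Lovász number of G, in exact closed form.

deg(bqad) = 2; N(bqad) = {ynql, cwfs}.
Vertex yhny has 2 neighbors: eetf, qbvf.
deg(jjno) = 2; N(jjno) = {qrmr, hcvz}.
deg(xmjp) = 2; N(xmjp) = {qrmr, noef}.
G on 23 vertices is 2-regular; connected 2-regular on 23 ⇒ C_{23}.
spec(A) ≈ [2.0, 1.92583, 1.70884, 1.36511, 0.92013, 0.40691, -0.13648, -0.66976, -1.15336, -1.55142, -1.83442, -1.98137] (distinct, 5 d.p.).
λ_max=2, λ_min=-2*cos(pi/23); ϑ = −23·λ_min/(λ_max−λ_min) = 23*cos(pi/23)/(cos(pi/23) + 1).
Numerically 11.446194.
Sandwich: α(G)=11 ≤ ϑ(G)=23*cos(pi/23)/(cos(pi/23) + 1) ≤ χ(Ḡ)=12 (both strict).

23*cos(pi/23)/(cos(pi/23) + 1)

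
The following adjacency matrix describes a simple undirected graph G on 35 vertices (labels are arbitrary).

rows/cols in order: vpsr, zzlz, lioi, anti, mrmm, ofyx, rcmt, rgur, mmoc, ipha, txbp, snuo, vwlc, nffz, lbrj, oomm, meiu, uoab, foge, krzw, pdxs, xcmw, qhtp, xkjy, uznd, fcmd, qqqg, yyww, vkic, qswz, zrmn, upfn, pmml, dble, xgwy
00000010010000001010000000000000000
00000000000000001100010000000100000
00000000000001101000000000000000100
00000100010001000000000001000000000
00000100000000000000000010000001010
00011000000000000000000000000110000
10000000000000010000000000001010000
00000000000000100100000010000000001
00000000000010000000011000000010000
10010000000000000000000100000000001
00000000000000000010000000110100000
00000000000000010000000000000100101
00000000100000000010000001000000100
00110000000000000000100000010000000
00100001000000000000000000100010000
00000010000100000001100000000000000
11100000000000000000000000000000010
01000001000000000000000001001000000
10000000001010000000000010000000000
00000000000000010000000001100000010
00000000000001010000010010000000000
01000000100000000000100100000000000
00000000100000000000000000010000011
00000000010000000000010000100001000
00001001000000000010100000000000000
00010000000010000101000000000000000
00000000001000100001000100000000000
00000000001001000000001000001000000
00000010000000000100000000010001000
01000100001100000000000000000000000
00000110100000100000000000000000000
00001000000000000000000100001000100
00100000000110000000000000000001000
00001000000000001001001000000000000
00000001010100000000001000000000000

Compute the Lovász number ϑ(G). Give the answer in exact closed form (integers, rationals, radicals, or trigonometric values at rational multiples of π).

Vertex xkjy has 4 neighbors: ipha, xcmw, qqqg, upfn.
N(ipha) = {vpsr, anti, xkjy, xgwy}, |N(ipha)| = 4.
Vertex uznd has 4 neighbors: mrmm, rgur, foge, pdxs.
N(meiu) = {vpsr, zzlz, lioi, dble}, |N(meiu)| = 4.
Every vertex has degree 4 (N=35); Kneser K(7,3) on C(7,3)=35 vertices.
Distinct eigenvalues (to 5 d.p.): [4.0, 2.0, -1.0, -3.0].
λ_max=4, λ_min=-3; ϑ = −35·λ_min/(λ_max−λ_min) = 15.
ϑ(G) ≈ 15.000000000.

15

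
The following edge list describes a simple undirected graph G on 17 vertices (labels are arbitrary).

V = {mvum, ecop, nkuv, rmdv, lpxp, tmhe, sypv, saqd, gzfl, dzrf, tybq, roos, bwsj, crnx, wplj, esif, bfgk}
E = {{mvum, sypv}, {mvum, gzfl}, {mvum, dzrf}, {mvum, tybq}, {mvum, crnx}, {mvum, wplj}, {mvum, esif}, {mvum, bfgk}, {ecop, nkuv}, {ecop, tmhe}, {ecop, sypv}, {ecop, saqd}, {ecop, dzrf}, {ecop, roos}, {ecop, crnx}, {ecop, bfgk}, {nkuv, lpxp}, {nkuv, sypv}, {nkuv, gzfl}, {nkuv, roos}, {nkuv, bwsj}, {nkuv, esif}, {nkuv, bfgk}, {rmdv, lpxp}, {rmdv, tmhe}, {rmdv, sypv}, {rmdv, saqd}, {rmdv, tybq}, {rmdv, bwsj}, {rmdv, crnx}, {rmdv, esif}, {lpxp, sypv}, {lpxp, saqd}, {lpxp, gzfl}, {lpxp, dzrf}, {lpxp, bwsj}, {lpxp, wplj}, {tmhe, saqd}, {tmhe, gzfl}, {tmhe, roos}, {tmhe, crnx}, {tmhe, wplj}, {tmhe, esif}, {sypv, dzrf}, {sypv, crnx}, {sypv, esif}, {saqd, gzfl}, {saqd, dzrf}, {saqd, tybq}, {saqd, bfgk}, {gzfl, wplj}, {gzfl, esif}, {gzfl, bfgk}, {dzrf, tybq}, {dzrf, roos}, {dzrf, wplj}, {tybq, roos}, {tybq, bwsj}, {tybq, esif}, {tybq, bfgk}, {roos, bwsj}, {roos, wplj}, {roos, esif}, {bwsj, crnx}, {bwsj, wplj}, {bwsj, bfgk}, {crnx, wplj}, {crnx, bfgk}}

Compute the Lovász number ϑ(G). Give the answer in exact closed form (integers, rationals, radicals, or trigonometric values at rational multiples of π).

sqrt(17)

deg(saqd) = 8; N(saqd) = {ecop, rmdv, lpxp, tmhe, gzfl, dzrf, tybq, bfgk}.
N(bfgk) = {mvum, ecop, nkuv, saqd, gzfl, tybq, bwsj, crnx}, |N(bfgk)| = 8.
deg(crnx) = 8; N(crnx) = {mvum, ecop, rmdv, tmhe, sypv, bwsj, wplj, bfgk}.
deg(bwsj) = 8; N(bwsj) = {nkuv, rmdv, lpxp, tybq, roos, crnx, wplj, bfgk}.
Every vertex has degree 8 (N=17); Paley(17): SR with (k,λ,μ)=(8,3,4).
spec(A) ≈ [8.0, 1.561553, -2.561553] (distinct, 6 d.p.).
Lovász: ϑ = −17(-sqrt(17)/2 - 1/2)/(8+-(-sqrt(17)/2 - 1/2)) = sqrt(17).
Numerically 4.123106.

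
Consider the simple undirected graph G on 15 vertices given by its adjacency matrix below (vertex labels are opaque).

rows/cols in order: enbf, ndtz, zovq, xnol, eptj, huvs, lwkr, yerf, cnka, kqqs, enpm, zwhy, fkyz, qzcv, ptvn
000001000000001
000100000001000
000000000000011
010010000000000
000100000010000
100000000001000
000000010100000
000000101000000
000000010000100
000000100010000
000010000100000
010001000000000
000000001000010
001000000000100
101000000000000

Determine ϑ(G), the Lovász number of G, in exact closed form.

Vertex ndtz has 2 neighbors: xnol, zwhy.
deg(ptvn) = 2; N(ptvn) = {enbf, zovq}.
Vertex zovq has 2 neighbors: qzcv, ptvn.
deg(eptj) = 2; N(eptj) = {xnol, enpm}.
15-vertex 2-regular graph: connected 2-regular on 15 ⇒ C_{15}.
A has 8 distinct eigenvalues ≈ [2.0, 1.8271, 1.3383, 0.618, -0.2091, -1.0, -1.618, -1.9563].
λ_max=2, λ_min=-2*cos(pi/15); ϑ = −15·λ_min/(λ_max−λ_min) = 15*cos(pi/15)/(cos(pi/15) + 1).
Numerically 7.4171.
Lovász sandwich 7 ≤ 15*cos(pi/15)/(cos(pi/15) + 1) ≤ 8: both strict.

15*cos(pi/15)/(cos(pi/15) + 1)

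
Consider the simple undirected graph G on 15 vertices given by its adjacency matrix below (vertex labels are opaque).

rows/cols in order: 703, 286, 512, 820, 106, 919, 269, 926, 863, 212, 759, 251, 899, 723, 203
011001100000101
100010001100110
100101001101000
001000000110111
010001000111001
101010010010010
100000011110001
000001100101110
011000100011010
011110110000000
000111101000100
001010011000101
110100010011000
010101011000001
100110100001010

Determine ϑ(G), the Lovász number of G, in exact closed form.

Vertex 106 has 6 neighbors: 286, 919, 212, 759, 251, 203.
Vertex 926 has 6 neighbors: 919, 269, 212, 251, 899, 723.
deg(269) = 6; N(269) = {703, 926, 863, 212, 759, 203}.
deg(286) = 6; N(286) = {703, 106, 863, 212, 899, 723}.
15-vertex 6-regular graph: Kneser-type, 2-subsets of [6].
A has 3 distinct eigenvalues ≈ [6.0, 1.0, -3.0].
Lovász (edge-transitive): ϑ = −15·(-3)/((6)−(-3)) = 5.
= 5.0000000… (decimal).

5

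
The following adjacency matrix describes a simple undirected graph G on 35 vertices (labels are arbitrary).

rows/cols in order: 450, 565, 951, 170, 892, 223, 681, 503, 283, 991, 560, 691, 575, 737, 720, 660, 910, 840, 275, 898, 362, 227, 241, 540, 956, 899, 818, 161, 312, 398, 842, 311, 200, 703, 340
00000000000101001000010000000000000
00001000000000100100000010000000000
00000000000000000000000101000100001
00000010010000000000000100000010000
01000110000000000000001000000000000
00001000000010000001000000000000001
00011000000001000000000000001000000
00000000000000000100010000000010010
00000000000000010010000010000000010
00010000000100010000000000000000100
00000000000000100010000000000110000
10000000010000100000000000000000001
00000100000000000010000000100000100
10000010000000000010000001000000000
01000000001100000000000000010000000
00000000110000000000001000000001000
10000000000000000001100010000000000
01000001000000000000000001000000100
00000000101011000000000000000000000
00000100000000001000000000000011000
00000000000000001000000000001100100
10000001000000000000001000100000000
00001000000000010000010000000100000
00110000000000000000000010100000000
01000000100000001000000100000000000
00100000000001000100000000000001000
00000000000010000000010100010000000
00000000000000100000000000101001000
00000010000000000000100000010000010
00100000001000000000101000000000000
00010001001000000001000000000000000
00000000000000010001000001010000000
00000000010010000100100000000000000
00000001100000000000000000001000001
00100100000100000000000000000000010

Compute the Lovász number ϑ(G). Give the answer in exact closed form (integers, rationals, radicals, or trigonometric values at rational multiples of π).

Vertex 565 has 4 neighbors: 892, 720, 840, 956.
Vertex 956 has 4 neighbors: 565, 283, 910, 540.
N(340) = {951, 223, 691, 703}, |N(340)| = 4.
Vertex 842 has 4 neighbors: 170, 503, 560, 898.
deg(v) = 4 for all v (|V|=35); Kneser K(7,3) on C(7,3)=35 vertices.
Distinct eigenvalues (to 4 d.p.): [4.0, 2.0, -1.0, -3.0].
ϑ = −N·λ_min/(λ_max−λ_min) = −35·(-3)/(4−(-3)) = 15.
= 15.0000000… (decimal).

15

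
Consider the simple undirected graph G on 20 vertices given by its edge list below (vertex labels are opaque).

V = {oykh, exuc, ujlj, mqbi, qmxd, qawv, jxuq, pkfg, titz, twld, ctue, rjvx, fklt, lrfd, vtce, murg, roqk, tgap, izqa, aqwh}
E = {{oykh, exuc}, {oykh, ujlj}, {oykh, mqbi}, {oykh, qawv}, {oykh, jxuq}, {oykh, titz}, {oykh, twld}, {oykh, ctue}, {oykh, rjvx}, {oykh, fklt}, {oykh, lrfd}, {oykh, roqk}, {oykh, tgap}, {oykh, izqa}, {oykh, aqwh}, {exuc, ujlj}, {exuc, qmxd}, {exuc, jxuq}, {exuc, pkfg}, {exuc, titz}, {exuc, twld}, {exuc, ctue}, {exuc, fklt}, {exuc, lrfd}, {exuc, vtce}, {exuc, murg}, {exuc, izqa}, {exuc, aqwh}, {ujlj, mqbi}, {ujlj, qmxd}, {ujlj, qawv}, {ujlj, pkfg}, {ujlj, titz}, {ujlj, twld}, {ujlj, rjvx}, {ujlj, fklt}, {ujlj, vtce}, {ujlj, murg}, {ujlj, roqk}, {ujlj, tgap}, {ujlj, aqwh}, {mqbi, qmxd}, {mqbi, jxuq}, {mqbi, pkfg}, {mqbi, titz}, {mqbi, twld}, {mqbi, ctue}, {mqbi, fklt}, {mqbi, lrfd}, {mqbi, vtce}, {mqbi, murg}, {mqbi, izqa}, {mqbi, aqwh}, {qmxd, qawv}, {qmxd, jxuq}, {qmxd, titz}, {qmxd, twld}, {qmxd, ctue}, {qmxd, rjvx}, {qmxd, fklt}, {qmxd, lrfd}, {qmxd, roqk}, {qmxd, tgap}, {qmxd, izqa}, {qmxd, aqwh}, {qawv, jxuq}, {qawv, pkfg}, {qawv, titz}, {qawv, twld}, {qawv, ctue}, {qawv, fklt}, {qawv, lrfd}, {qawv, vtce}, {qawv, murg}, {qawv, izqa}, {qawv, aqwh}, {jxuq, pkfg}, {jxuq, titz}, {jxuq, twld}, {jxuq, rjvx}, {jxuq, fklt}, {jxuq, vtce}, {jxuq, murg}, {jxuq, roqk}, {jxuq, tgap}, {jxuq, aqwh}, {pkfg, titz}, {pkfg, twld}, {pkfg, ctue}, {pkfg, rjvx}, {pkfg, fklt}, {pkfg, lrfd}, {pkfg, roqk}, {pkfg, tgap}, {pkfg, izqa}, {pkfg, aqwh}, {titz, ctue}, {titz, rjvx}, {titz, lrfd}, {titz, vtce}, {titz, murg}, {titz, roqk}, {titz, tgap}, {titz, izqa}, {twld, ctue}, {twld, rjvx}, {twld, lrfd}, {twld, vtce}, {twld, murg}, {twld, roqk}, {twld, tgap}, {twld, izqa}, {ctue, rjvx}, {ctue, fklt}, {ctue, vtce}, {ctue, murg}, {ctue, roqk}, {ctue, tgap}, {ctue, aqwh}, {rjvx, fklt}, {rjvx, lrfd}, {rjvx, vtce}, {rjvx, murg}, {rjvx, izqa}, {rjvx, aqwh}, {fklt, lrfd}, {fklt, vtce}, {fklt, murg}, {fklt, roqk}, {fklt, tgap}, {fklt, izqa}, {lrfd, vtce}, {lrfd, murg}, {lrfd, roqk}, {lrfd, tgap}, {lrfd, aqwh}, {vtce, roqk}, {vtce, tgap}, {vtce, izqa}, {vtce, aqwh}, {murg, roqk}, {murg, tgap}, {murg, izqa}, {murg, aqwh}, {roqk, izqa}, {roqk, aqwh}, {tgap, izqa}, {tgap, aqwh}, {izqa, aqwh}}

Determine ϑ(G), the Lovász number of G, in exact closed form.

6

deg(fklt) = 16; N(fklt) = {oykh, exuc, ujlj, mqbi, qmxd, qawv, jxuq, pkfg, ctue, rjvx, lrfd, vtce, murg, roqk, tgap, izqa}.
deg(titz) = 16; N(titz) = {oykh, exuc, ujlj, mqbi, qmxd, qawv, jxuq, pkfg, ctue, rjvx, lrfd, vtce, murg, roqk, tgap, izqa}.
deg(ctue) = 15; N(ctue) = {oykh, exuc, mqbi, qmxd, qawv, pkfg, titz, twld, rjvx, fklt, vtce, murg, roqk, tgap, aqwh}.
N(lrfd) = {oykh, exuc, mqbi, qmxd, qawv, pkfg, titz, twld, rjvx, fklt, vtce, murg, roqk, tgap, aqwh}, |N(lrfd)| = 15.
K_{6,5,5,4} (perfect); ϑ(G) = α(G) = max{6,5,5,4} = 6.
Numerically 6.00000.
Lovász sandwich 6 ≤ 6 ≤ 6: collapsed.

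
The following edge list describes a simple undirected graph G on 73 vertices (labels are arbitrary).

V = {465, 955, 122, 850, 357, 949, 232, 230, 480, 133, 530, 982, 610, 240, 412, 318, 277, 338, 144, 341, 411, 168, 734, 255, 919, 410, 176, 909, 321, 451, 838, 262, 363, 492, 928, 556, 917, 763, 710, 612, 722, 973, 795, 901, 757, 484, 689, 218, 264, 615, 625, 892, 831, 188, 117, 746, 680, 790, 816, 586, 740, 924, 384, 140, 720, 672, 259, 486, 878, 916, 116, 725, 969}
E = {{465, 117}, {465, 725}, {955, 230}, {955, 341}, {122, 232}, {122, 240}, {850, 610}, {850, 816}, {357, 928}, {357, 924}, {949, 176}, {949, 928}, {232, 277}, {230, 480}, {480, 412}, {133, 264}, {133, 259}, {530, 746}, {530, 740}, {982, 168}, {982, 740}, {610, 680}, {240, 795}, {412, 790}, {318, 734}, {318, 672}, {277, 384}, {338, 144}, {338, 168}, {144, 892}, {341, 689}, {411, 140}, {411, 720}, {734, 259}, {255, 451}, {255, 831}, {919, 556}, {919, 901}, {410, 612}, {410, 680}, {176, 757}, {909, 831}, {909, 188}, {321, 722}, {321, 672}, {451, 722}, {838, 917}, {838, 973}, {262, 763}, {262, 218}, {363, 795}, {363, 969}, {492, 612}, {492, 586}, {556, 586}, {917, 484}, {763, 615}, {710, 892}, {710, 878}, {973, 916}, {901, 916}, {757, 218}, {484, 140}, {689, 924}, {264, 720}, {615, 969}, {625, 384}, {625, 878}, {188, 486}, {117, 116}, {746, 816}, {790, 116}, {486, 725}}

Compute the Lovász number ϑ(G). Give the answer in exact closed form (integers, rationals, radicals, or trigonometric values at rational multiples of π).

N(264) = {133, 720}, |N(264)| = 2.
Vertex 831 has 2 neighbors: 255, 909.
deg(240) = 2; N(240) = {122, 795}.
N(615) = {763, 969}, |N(615)| = 2.
Regular of degree 2 on 73 vertices: a single 73-cycle (edge-transitive).
Distinct eigenvalues (to 6 d.p.): [2.0, 1.992596, 1.97044, 1.933696, 1.882635, 1.817635, 1.739179, 1.647846, 1.544313, 1.429347, 1.303798, 1.168596, 1.024743, 0.873302, 0.715396, 0.552194, 0.384903, 0.214763, 0.043032, -0.129017, -0.300111, -0.468983, -0.634383, -0.795086, -0.949902, -1.097686, -1.237343, -1.367839, -1.488208, -1.597559, -1.695082, -1.780055, -1.85185, -1.909934, -1.953877, -1.983355, -1.998148].
Lovász: ϑ = −73(-2*cos(pi/73))/(2+-(-1)*2*cos(pi/73)) = 73*cos(pi/73)/(cos(pi/73) + 1).
= 36.483094774… (decimal).
Lovász sandwich 36 ≤ 73*cos(pi/73)/(cos(pi/73) + 1) ≤ 37: both strict.

73*cos(pi/73)/(cos(pi/73) + 1)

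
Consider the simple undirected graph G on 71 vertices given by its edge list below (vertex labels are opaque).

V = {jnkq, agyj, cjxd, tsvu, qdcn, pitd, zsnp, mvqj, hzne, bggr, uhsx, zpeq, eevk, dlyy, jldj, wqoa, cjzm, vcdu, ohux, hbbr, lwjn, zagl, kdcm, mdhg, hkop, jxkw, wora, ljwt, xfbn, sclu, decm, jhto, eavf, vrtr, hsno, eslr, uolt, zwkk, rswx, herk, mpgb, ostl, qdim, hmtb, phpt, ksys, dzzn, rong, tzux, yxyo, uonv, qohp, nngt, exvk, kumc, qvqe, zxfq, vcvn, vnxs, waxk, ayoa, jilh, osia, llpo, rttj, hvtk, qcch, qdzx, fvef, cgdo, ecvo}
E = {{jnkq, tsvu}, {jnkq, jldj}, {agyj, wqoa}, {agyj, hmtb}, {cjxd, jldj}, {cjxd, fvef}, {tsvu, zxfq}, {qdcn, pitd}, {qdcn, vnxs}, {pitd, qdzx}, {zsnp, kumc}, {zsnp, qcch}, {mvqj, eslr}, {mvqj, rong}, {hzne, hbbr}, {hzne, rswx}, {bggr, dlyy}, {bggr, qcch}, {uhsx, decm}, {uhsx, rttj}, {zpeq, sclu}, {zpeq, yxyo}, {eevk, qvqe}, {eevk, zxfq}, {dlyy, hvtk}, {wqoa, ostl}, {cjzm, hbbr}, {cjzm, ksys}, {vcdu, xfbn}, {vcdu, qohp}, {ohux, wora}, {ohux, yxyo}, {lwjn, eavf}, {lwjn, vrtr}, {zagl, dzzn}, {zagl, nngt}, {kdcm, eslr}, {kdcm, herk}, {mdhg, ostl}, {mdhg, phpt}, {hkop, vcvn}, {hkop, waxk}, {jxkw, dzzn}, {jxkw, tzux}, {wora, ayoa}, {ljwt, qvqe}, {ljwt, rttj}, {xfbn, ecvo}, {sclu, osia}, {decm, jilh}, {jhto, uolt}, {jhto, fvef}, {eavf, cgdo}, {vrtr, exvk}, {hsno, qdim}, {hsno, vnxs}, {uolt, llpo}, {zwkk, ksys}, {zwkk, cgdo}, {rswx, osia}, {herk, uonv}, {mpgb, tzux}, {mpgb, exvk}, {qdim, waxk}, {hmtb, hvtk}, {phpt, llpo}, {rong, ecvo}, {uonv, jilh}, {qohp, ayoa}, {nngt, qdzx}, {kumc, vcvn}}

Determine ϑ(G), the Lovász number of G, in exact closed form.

N(pitd) = {qdcn, qdzx}, |N(pitd)| = 2.
deg(wqoa) = 2; N(wqoa) = {agyj, ostl}.
deg(sclu) = 2; N(sclu) = {zpeq, osia}.
Vertex jilh has 2 neighbors: decm, uonv.
Every vertex has degree 2 (N=71); a single 71-cycle (edge-transitive).
Distinct eigenvalues (to 5 d.p.): [2.0, 1.99217, 1.96876, 1.92993, 1.876, 1.80739, 1.72463, 1.62837, 1.51937, 1.39848, 1.26665, 1.1249, 0.97435, 0.81617, 0.6516, 0.48194, 0.3085, 0.13265, -0.04424, -0.22079, -0.3956, -0.56732, -0.7346, -0.89613, -1.05065, -1.19694, -1.33387, -1.46036, -1.57542, -1.67814, -1.76774, -1.8435, -1.90483, -1.95125, -1.98241, -1.99804].
With N=71: ϑ(G) = 71·(-(-1)*2*cos(pi/71))/(2−(-2*cos(pi/71))) = 71*cos(pi/71)/(cos(pi/71) + 1).
ϑ(G) ≈ 35.482618.
Lovász sandwich 35 ≤ 71*cos(pi/71)/(cos(pi/71) + 1) ≤ 36: both strict.

71*cos(pi/71)/(cos(pi/71) + 1)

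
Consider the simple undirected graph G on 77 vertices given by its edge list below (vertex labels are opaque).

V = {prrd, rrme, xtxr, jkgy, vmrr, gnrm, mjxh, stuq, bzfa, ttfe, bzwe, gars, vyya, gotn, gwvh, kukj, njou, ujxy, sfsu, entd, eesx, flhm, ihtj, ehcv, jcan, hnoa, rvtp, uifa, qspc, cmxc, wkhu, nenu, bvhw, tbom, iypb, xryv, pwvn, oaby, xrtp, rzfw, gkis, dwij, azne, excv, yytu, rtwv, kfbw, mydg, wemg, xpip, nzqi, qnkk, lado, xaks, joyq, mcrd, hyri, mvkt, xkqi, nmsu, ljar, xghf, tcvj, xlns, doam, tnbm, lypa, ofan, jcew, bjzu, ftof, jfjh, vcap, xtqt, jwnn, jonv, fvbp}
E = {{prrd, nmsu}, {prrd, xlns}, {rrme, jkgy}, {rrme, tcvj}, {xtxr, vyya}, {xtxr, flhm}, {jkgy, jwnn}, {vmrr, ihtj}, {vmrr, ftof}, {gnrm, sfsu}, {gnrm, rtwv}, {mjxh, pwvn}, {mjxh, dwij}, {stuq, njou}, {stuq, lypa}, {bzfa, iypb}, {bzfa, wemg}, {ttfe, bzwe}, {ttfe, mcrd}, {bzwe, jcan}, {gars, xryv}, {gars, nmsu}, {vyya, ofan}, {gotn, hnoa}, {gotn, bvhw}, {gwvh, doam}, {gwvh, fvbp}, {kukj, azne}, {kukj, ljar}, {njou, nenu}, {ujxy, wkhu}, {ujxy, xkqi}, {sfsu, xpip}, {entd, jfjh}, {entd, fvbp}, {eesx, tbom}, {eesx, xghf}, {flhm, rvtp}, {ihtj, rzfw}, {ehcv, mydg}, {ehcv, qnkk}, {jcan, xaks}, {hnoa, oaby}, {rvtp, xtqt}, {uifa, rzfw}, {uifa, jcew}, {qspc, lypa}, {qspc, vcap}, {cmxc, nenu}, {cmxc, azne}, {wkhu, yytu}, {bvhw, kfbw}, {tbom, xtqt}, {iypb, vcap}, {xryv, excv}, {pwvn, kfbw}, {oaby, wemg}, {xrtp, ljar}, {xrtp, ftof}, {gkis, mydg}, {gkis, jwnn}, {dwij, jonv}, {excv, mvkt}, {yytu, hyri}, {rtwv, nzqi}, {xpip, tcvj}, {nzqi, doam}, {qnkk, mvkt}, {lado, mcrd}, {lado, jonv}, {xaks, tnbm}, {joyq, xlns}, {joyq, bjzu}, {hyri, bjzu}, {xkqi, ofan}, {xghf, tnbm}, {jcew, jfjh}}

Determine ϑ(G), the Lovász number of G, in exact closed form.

N(nenu) = {njou, cmxc}, |N(nenu)| = 2.
Vertex bzfa has 2 neighbors: iypb, wemg.
N(lypa) = {stuq, qspc}, |N(lypa)| = 2.
Vertex mydg has 2 neighbors: ehcv, gkis.
Regular of degree 2 on 77 vertices: a single 77-cycle (edge-transitive).
A has 39 distinct eigenvalues ≈ [2.0, 1.993, 1.973, 1.94, 1.894, 1.836, 1.765, 1.683, 1.589, 1.484, 1.37, 1.247, 1.115, 0.976, 0.831, 0.68, 0.524, 0.365, 0.204, 0.041, -0.122, -0.285, -0.445, -0.602, -0.756, -0.904, -1.047, -1.182, -1.31, -1.429, -1.538, -1.637, -1.725, -1.802, -1.867, -1.919, -1.959, -1.985, -1.998].
Lovász: ϑ = −77(-2*cos(pi/77))/(2+-(-1)*2*cos(pi/77)) = 77*cos(pi/77)/(cos(pi/77) + 1).
= 38.4840… (decimal).
38 ≤ 77*cos(pi/77)/(cos(pi/77) + 1) ≤ 39: both strict.

77*cos(pi/77)/(cos(pi/77) + 1)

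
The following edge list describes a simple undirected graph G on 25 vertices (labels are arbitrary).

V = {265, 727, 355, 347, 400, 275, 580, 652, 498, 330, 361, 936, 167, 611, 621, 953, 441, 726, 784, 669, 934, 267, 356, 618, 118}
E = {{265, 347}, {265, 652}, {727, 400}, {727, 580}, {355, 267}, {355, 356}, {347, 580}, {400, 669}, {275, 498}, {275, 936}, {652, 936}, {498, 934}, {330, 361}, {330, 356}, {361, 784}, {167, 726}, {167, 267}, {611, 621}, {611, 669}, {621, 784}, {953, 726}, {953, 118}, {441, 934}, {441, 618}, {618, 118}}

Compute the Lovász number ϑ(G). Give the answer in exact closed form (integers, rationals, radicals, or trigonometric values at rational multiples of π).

25*cos(pi/25)/(cos(pi/25) + 1)

deg(652) = 2; N(652) = {265, 936}.
N(621) = {611, 784}, |N(621)| = 2.
Vertex 580 has 2 neighbors: 727, 347.
Vertex 275 has 2 neighbors: 498, 936.
G on 25 vertices is 2-regular; the odd cycle C_{25}.
A has 13 distinct eigenvalues ≈ [2.0, 1.93717, 1.75261, 1.45794, 1.07165, 0.61803, 0.12558, -0.37476, -0.85156, -1.27485, -1.61803, -1.85955, -1.98423].
With N=25: ϑ(G) = 25·(-(-1)*2*cos(pi/25))/(2−(-2*cos(pi/25))) = 25*cos(pi/25)/(cos(pi/25) + 1).
= 12.45052181… (decimal).
Check 12 ≤ 25*cos(pi/25)/(cos(pi/25) + 1) ≤ 13: both strict.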